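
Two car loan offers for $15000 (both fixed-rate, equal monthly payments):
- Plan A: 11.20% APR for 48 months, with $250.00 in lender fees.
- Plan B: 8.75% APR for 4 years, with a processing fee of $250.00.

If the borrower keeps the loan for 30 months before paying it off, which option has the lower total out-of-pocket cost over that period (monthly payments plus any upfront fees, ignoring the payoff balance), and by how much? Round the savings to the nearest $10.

Plan B by $530

Plan A: monthly rate = 11.2%/12 = 0.0093333; payment = 15,000 × 0.0093333 / (1 − (1+0.0093333)^−48) = $389.14.
Plan B: monthly rate = 8.75%/12 = 0.0072917; payment = 15,000 × 0.0072917 / (1 − (1+0.0072917)^−48) = $371.50.
Over 30 months: Plan A costs 30 × $389.14 + $250.00 = $11,924.20; Plan B costs 30 × $371.50 + $250.00 = $11,395.00.
Plan B is cheaper by $11,924.20 − $11,395.00 = $529.20.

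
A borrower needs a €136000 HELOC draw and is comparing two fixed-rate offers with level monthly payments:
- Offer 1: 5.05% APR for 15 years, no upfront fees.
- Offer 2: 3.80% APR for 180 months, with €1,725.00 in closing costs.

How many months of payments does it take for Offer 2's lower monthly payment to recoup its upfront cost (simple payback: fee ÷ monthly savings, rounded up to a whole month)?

Offer 1: monthly rate = 5.05%/12 = 0.0042083; payment = 136,000 × 0.0042083 / (1 − (1+0.0042083)^−180) = €1,079.02.
Offer 2: at 3.80% the monthly rate is 0.0031667, so the payment is 136,000 × 0.0031667 / (1 − 1.0031667^−180) = €992.40.
Monthly savings = €1,079.02 − €992.40 = €86.62.
Break-even = €1,725.00 / €86.62 = 19.91 → 20 months.

20 months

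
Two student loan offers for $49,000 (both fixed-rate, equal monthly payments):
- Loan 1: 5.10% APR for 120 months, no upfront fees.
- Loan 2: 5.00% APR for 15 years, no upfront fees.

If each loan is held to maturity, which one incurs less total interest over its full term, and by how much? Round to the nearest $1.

Loan 1: at 5.10% the monthly rate is 0.0042500, so the payment is 49,000 × 0.0042500 / (1 − 1.0042500^−120) = $522.12.
Total interest on Loan 1 = 120 × $522.12 − $49,000 = $13,654.40.
Loan 2: monthly rate = 5%/12 = 0.0041667; payment = 49,000 × 0.0041667 / (1 − (1+0.0041667)^−180) = $387.49.
Total interest on Loan 2 = 180 × $387.49 − $49,000 = $20,748.20.
Loan 1 is lower by $7,093.80.

Loan 1 by $7,094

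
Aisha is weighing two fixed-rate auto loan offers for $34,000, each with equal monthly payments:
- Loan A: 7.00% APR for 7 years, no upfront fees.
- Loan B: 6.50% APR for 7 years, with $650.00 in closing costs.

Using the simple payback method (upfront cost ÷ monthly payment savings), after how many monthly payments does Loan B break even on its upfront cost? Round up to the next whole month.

Loan A: monthly rate = 7%/12 = 0.0058333; payment = 34,000 × 0.0058333 / (1 − (1+0.0058333)^−84) = $513.15.
Loan B: at 6.50% the monthly rate is 0.0054167, so the payment is 34,000 × 0.0054167 / (1 − 1.0054167^−84) = $504.88.
Monthly savings = $513.15 − $504.88 = $8.27.
Break-even = $650.00 / $8.27 = 78.60 → 79 months.

79 months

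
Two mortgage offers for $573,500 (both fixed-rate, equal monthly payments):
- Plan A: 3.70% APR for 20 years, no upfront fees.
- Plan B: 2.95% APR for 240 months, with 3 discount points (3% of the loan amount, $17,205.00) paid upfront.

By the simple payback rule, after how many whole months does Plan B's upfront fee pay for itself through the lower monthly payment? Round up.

79 months

Plan A: at 3.70% the monthly rate is 0.0030833, so the payment is 573,500 × 0.0030833 / (1 − 1.0030833^−240) = $3,385.31.
Plan B: monthly rate = 2.95%/12 = 0.0024583; payment = 573,500 × 0.0024583 / (1 − (1+0.0024583)^−240) = $3,166.28.
Monthly savings = $3,385.31 − $3,166.28 = $219.03.
Break-even = $17,205.00 / $219.03 = 78.55 → 79 months.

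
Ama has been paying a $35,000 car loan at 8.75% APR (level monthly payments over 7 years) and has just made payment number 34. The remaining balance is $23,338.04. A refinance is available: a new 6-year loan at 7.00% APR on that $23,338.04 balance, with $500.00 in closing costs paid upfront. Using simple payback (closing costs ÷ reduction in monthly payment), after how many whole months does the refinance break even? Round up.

Current payment = 35,000 × 8.75%/12 / (1 − (1+0.0072917)^−84) = $558.69.
Refinanced payment = 23,338.04 × 0.0058333 / (1 − (1+0.0058333)^−72) = $397.89.
Monthly savings = $558.69 − $397.89 = $160.80.
Break-even = $500.00 / $160.80 = 3.11 → 4 months.

4 months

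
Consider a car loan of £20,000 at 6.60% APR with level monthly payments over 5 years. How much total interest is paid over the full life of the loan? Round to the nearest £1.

£3,536

Monthly rate = 6.6%/12 = 0.0055000; payment = 20,000 × 0.0055000 / (1 − (1+0.0055000)^−60) = £392.26.
Total paid = 60 × £392.26 = £23,535.60; interest = £23,535.60 − £20,000 = £3,535.60.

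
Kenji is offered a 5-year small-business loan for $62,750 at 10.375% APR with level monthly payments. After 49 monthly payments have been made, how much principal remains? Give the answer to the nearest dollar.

$14,054

With monthly rate i = 10.375%/12 = 0.0086458, the balance after k of n payments is P · [(1+i)^n − (1+i)^k] / [(1+i)^n − 1].
(1+0.0086458)^60 = 1.67618492 and (1+0.0086458)^49 = 1.52474157, so the balance is 62,750 × (1.67618492 − 1.52474157) / (1.67618492 − 1) = $14,053.95.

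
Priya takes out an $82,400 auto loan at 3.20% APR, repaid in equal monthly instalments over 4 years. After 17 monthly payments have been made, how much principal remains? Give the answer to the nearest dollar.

$54,413

With monthly rate i = 3.2%/12 = 0.0026667, the balance after k of n payments is P · [(1+i)^n − (1+i)^k] / [(1+i)^n − 1].
(1+0.0026667)^48 = 1.13635939 and (1+0.0026667)^17 = 1.04631346, so the balance is 82,400 × (1.13635939 − 1.04631346) / (1.13635939 − 1) = $54,413.45.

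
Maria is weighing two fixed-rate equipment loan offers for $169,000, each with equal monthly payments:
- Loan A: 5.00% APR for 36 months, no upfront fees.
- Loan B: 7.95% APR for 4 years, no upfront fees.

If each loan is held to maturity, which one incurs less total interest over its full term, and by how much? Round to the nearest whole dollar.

Loan A: monthly rate = 5%/12 = 0.0041667; payment = 169,000 × 0.0041667 / (1 − (1+0.0041667)^−36) = $5,065.08.
Total interest on Loan A = 36 × $5,065.08 − $169,000 = $13,342.88.
Loan B: monthly rate = 7.95%/12 = 0.0066250; payment = 169,000 × 0.0066250 / (1 − (1+0.0066250)^−48) = $4,121.82.
Total interest on Loan B = 48 × $4,121.82 − $169,000 = $28,847.36.
Loan A is lower by $15,504.48.

Loan A by $15,504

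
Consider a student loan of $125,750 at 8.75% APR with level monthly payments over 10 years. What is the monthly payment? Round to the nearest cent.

Monthly rate = 8.75%/12 = 0.0072917; payment = 125,750 × 0.0072917 / (1 − (1+0.0072917)^−120) = $1,575.98.

$1,575.98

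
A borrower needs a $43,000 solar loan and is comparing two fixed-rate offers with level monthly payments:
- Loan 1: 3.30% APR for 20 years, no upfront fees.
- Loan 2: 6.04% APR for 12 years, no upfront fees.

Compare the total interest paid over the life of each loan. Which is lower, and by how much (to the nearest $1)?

Loan 1: monthly rate = 3.3%/12 = 0.0027500; payment = 43,000 × 0.0027500 / (1 − (1+0.0027500)^−240) = $244.99.
Total interest on Loan 1 = 240 × $244.99 − $43,000 = $15,797.60.
Loan 2: at 6.04% the monthly rate is 0.0050333, so the payment is 43,000 × 0.0050333 / (1 − 1.0050333^−144) = $420.51.
Total interest on Loan 2 = 144 × $420.51 − $43,000 = $17,553.44.
Loan 1 is lower by $1,755.84.

Loan 1 by $1,756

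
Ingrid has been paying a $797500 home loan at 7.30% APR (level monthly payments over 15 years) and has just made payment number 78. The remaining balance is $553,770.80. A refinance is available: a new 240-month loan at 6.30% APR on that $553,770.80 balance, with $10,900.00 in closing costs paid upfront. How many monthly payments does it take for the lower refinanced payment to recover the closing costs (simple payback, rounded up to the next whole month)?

4 months

Current payment = 797,500 × 7.3%/12 / (1 − (1+0.0060833)^−180) = $7,302.58.
Refinanced payment = 553,770.80 × 0.0052500 / (1 − (1+0.0052500)^−240) = $4,063.82.
Monthly savings = $7,302.58 − $4,063.82 = $3,238.76.
Break-even = $10,900.00 / $3,238.76 = 3.37 → 4 months.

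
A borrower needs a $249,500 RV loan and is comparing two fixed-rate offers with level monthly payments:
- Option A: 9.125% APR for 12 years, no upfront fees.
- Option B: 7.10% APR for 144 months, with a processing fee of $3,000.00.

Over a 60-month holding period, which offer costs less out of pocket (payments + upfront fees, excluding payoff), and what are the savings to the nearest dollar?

Option A: at 9.125% the monthly rate is 0.0076042, so the payment is 249,500 × 0.0076042 / (1 − 1.0076042^−144) = $2,856.98.
Option B: monthly rate = 7.1%/12 = 0.0059167; payment = 249,500 × 0.0059167 / (1 − (1+0.0059167)^−144) = $2,579.13.
Over 60 months: Option A costs 60 × $2,856.98 = $171,418.80; Option B costs 60 × $2,579.13 + $3,000.00 = $157,747.80.
Option B is cheaper by $171,418.80 − $157,747.80 = $13,671.00.

Option B by $13,671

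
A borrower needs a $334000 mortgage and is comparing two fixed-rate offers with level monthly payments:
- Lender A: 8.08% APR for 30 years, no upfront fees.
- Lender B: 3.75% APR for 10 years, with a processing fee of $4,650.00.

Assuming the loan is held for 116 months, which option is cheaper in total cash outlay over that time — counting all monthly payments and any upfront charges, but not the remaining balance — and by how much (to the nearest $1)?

Lender A: monthly rate = 8.08%/12 = 0.0067333; payment = 334,000 × 0.0067333 / (1 − (1+0.0067333)^−360) = $2,469.43.
Lender B: monthly rate = 3.75%/12 = 0.0031250; payment = 334,000 × 0.0031250 / (1 − (1+0.0031250)^−120) = $3,342.05.
Over 116 months: Lender A costs 116 × $2,469.43 = $286,453.88; Lender B costs 116 × $3,342.05 + $4,650.00 = $392,327.80.
Lender A is cheaper by $392,327.80 − $286,453.88 = $105,873.92.

Lender A by $105,874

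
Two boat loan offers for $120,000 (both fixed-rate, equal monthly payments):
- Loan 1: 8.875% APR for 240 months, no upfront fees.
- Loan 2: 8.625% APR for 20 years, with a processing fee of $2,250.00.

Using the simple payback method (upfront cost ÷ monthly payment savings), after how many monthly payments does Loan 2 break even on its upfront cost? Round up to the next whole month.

118 months

Loan 1: monthly rate = 8.875%/12 = 0.0073958; payment = 120,000 × 0.0073958 / (1 − (1+0.0073958)^−240) = $1,070.04.
Loan 2: at 8.625% the monthly rate is 0.0071875, so the payment is 120,000 × 0.0071875 / (1 − 1.0071875^−240) = $1,050.90.
Monthly savings = $1,070.04 − $1,050.90 = $19.14.
Break-even = $2,250.00 / $19.14 = 117.55 → 118 months.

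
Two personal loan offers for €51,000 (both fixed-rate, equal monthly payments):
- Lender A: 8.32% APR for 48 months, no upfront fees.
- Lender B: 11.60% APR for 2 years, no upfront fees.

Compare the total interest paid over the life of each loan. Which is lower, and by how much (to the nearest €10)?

Lender A: monthly rate = 8.32%/12 = 0.0069333; payment = 51,000 × 0.0069333 / (1 − (1+0.0069333)^−48) = €1,252.73.
Total interest on Lender A = 48 × €1,252.73 − €51,000 = €9,131.04.
Lender B: monthly rate = 11.6%/12 = 0.0096667; payment = 51,000 × 0.0096667 / (1 − (1+0.0096667)^−24) = €2,391.23.
Total interest on Lender B = 24 × €2,391.23 − €51,000 = €6,389.52.
Lender B is lower by €2,741.52.

Lender B by €2,740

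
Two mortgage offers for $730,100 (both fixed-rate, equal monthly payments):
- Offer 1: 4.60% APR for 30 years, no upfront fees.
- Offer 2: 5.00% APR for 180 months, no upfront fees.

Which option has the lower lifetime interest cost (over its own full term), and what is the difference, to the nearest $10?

Offer 2 by $308,170

Offer 1: monthly rate = 4.6%/12 = 0.0038333; payment = 730,100 × 0.0038333 / (1 − (1+0.0038333)^−360) = $3,742.82.
Total interest on Offer 1 = 360 × $3,742.82 − $730,100 = $617,315.20.
Offer 2: monthly rate = 5%/12 = 0.0041667; payment = 730,100 × 0.0041667 / (1 − (1+0.0041667)^−180) = $5,773.58.
Total interest on Offer 2 = 180 × $5,773.58 − $730,100 = $309,144.40.
Offer 2 is lower by $308,170.80.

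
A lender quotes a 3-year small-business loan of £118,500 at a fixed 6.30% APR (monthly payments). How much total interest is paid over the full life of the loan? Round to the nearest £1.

Monthly rate = 6.3%/12 = 0.0052500; payment = 118,500 × 0.0052500 / (1 − (1+0.0052500)^−36) = £3,621.13.
Total paid = 36 × £3,621.13 = £130,360.68; interest = £130,360.68 − £118,500 = £11,860.68.

£11,861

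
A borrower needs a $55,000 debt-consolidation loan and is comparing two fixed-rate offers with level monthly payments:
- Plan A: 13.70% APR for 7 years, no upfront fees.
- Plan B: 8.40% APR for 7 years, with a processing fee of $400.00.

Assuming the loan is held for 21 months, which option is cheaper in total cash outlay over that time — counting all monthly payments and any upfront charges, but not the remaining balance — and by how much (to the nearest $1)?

Plan B by $2,821

Plan A: at 13.70% the monthly rate is 0.0114167, so the payment is 55,000 × 0.0114167 / (1 − 1.0114167^−84) = $1,021.61.
Plan B: monthly rate = 8.4%/12 = 0.0070000; payment = 55,000 × 0.0070000 / (1 − (1+0.0070000)^−84) = $868.24.
Over 21 months: Plan A costs 21 × $1,021.61 = $21,453.81; Plan B costs 21 × $868.24 + $400.00 = $18,633.04.
Plan B is cheaper by $21,453.81 − $18,633.04 = $2,820.77.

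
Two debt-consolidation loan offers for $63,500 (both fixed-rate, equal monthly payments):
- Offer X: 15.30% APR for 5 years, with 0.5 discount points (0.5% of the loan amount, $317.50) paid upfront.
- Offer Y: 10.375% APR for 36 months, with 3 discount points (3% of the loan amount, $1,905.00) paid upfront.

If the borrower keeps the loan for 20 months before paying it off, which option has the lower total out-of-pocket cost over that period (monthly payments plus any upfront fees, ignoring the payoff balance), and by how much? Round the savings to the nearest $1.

Offer X: monthly rate = 15.3%/12 = 0.0127500; payment = 63,500 × 0.0127500 / (1 − (1+0.0127500)^−60) = $1,520.68.
Offer Y: at 10.375% the monthly rate is 0.0086458, so the payment is 63,500 × 0.0086458 / (1 − 1.0086458^−36) = $2,060.16.
Over 20 months: Offer X costs 20 × $1,520.68 + $317.50 = $30,731.10; Offer Y costs 20 × $2,060.16 + $1,905.00 = $43,108.20.
Offer X is cheaper by $43,108.20 − $30,731.10 = $12,377.10.

Offer X by $12,377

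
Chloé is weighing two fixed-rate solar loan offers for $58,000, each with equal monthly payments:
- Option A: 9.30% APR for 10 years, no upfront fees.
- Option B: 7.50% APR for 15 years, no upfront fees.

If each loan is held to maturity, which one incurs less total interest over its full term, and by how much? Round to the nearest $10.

Option A by $7,480

Option A: monthly rate = 9.3%/12 = 0.0077500; payment = 58,000 × 0.0077500 / (1 − (1+0.0077500)^−120) = $744.17.
Total interest on Option A = 120 × $744.17 − $58,000 = $31,300.40.
Option B: monthly rate = 7.5%/12 = 0.0062500; payment = 58,000 × 0.0062500 / (1 − (1+0.0062500)^−180) = $537.67.
Total interest on Option B = 180 × $537.67 − $58,000 = $38,780.60.
Option A is lower by $7,480.20.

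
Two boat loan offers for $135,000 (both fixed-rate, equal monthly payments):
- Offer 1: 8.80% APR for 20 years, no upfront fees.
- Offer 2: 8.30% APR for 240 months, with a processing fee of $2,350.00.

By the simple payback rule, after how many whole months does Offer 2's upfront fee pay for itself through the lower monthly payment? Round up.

Offer 1: at 8.80% the monthly rate is 0.0073333, so the payment is 135,000 × 0.0073333 / (1 − 1.0073333^−240) = $1,197.32.
Offer 2: at 8.30% the monthly rate is 0.0069167, so the payment is 135,000 × 0.0069167 / (1 − 1.0069167^−240) = $1,154.53.
Monthly savings = $1,197.32 − $1,154.53 = $42.79.
Break-even = $2,350.00 / $42.79 = 54.92 → 55 months.

55 months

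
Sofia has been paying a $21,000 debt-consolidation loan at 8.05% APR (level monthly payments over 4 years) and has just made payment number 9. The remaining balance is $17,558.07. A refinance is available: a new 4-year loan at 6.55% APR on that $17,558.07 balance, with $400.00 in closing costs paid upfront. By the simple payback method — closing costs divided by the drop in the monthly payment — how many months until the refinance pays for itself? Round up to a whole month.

Current payment = 21,000 × 8.05%/12 / (1 − (1+0.0067083)^−48) = $513.16.
Refinanced payment = 17,558.07 × 0.0054583 / (1 − (1+0.0054583)^−48) = $416.79.
Monthly savings = $513.16 − $416.79 = $96.37.
Break-even = $400.00 / $96.37 = 4.15 → 5 months.

5 months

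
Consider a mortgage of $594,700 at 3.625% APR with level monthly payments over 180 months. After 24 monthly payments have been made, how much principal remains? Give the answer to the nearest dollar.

With monthly rate i = 3.625%/12 = 0.0030208, the balance after k of n payments is P · [(1+i)^n − (1+i)^k] / [(1+i)^n − 1].
(1+0.0030208)^180 = 1.72104276 and (1+0.0030208)^24 = 1.07507531, so the balance is 594,700 × (1.72104276 − 1.07507531) / (1.72104276 − 1) = $532,779.56.

$532,780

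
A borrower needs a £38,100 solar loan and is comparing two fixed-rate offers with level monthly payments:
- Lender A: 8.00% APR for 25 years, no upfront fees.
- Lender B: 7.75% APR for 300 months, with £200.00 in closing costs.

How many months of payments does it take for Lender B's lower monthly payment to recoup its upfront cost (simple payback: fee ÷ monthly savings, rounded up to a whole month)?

Lender A: at 8.00% the monthly rate is 0.0066667, so the payment is 38,100 × 0.0066667 / (1 − 1.0066667^−300) = £294.06.
Lender B: monthly rate = 7.75%/12 = 0.0064583; payment = 38,100 × 0.0064583 / (1 − (1+0.0064583)^−300) = £287.78.
Monthly savings = £294.06 − £287.78 = £6.28.
Break-even = £200.00 / £6.28 = 31.85 → 32 months.

32 months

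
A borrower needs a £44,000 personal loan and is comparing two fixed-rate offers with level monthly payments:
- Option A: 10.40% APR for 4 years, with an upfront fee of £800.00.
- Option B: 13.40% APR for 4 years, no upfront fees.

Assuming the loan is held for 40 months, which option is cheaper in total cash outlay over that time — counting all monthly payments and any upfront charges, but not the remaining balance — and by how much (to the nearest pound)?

Option A: at 10.40% the monthly rate is 0.0086667, so the payment is 44,000 × 0.0086667 / (1 − 1.0086667^−48) = £1,124.42.
Option B: at 13.40% the monthly rate is 0.0111667, so the payment is 44,000 × 0.0111667 / (1 − 1.0111667^−48) = £1,189.16.
Over 40 months: Option A costs 40 × £1,124.42 + £800.00 = £45,776.80; Option B costs 40 × £1,189.16 = £47,566.40.
Option A is cheaper by £47,566.40 − £45,776.80 = £1,789.60.

Option A by £1,790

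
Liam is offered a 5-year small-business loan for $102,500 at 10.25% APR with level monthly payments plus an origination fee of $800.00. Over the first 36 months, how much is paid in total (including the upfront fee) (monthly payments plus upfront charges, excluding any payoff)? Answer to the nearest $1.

At 10.25% the monthly rate is 0.0085417, so the payment is 102,500 × 0.0085417 / (1 − 1.0085417^−60) = $2,190.45.
Total outlay = 36 × $2,190.45 + $800.00 = $79,656.20.

$79,656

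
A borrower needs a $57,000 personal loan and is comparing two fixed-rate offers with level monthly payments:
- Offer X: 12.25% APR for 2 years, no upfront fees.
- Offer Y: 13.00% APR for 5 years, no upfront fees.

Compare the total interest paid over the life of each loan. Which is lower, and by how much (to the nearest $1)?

Offer X: at 12.25% the monthly rate is 0.0102083, so the payment is 57,000 × 0.0102083 / (1 − 1.0102083^−24) = $2,689.85.
Total interest on Offer X = 24 × $2,689.85 − $57,000 = $7,556.40.
Offer Y: at 13.00% the monthly rate is 0.0108333, so the payment is 57,000 × 0.0108333 / (1 − 1.0108333^−60) = $1,296.93.
Total interest on Offer Y = 60 × $1,296.93 − $57,000 = $20,815.80.
Offer X is lower by $13,259.40.

Offer X by $13,259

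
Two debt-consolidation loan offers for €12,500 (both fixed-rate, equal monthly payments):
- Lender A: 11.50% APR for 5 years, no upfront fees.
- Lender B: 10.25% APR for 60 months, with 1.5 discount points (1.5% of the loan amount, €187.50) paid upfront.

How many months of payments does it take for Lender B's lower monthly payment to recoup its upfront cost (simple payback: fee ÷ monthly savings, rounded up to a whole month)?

25 months

Lender A: at 11.50% the monthly rate is 0.0095833, so the payment is 12,500 × 0.0095833 / (1 − 1.0095833^−60) = €274.91.
Lender B: at 10.25% the monthly rate is 0.0085417, so the payment is 12,500 × 0.0085417 / (1 − 1.0085417^−60) = €267.13.
Monthly savings = €274.91 − €267.13 = €7.78.
Break-even = €187.50 / €7.78 = 24.10 → 25 months.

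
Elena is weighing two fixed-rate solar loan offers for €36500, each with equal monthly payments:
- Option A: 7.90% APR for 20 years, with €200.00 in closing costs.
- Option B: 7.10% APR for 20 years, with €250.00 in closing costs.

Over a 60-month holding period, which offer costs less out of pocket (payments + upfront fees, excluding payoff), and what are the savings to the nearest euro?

Option B by €1,021

Option A: monthly rate = 7.9%/12 = 0.0065833; payment = 36,500 × 0.0065833 / (1 − (1+0.0065833)^−240) = €303.03.
Option B: monthly rate = 7.1%/12 = 0.0059167; payment = 36,500 × 0.0059167 / (1 − (1+0.0059167)^−240) = €285.18.
Over 60 months: Option A costs 60 × €303.03 + €200.00 = €18,381.80; Option B costs 60 × €285.18 + €250.00 = €17,360.80.
Option B is cheaper by €18,381.80 − €17,360.80 = €1,021.00.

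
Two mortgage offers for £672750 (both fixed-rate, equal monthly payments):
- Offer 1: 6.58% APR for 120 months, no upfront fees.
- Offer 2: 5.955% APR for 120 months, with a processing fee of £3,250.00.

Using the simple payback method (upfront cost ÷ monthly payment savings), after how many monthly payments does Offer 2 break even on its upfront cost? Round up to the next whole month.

Offer 1: monthly rate = 6.58%/12 = 0.0054833; payment = 672,750 × 0.0054833 / (1 − (1+0.0054833)^−120) = £7,666.35.
Offer 2: monthly rate = 5.955%/12 = 0.0049625; payment = 672,750 × 0.0049625 / (1 − (1+0.0049625)^−120) = £7,453.71.
Monthly savings = £7,666.35 − £7,453.71 = £212.64.
Break-even = £3,250.00 / £212.64 = 15.28 → 16 months.

16 months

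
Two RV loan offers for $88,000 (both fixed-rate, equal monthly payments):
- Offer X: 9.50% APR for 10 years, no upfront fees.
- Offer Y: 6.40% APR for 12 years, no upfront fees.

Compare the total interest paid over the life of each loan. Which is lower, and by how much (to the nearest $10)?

Offer X: monthly rate = 9.5%/12 = 0.0079167; payment = 88,000 × 0.0079167 / (1 − (1+0.0079167)^−120) = $1,138.70.
Total interest on Offer X = 120 × $1,138.70 − $88,000 = $48,644.00.
Offer Y: monthly rate = 6.4%/12 = 0.0053333; payment = 88,000 × 0.0053333 / (1 − (1+0.0053333)^−144) = $877.07.
Total interest on Offer Y = 144 × $877.07 − $88,000 = $38,298.08.
Offer Y is lower by $10,345.92.

Offer Y by $10,350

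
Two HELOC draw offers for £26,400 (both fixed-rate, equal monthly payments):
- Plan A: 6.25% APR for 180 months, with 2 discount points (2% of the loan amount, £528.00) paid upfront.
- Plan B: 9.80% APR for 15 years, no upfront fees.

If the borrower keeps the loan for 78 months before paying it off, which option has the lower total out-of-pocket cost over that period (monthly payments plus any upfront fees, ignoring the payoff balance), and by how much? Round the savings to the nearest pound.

Plan A by £3,693

Plan A: at 6.25% the monthly rate is 0.0052083, so the payment is 26,400 × 0.0052083 / (1 − 1.0052083^−180) = £226.36.
Plan B: monthly rate = 9.8%/12 = 0.0081667; payment = 26,400 × 0.0081667 / (1 − (1+0.0081667)^−180) = £280.47.
Over 78 months: Plan A costs 78 × £226.36 + £528.00 = £18,184.08; Plan B costs 78 × £280.47 = £21,876.66.
Plan A is cheaper by £21,876.66 − £18,184.08 = £3,692.58.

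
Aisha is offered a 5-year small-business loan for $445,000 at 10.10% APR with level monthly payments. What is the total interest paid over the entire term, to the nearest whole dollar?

$123,611

Monthly rate = 10.1%/12 = 0.0084167; payment = 445,000 × 0.0084167 / (1 − (1+0.0084167)^−60) = $9,476.85.
Total paid = 60 × $9,476.85 = $568,611.00; interest = $568,611.00 − $445,000 = $123,611.00.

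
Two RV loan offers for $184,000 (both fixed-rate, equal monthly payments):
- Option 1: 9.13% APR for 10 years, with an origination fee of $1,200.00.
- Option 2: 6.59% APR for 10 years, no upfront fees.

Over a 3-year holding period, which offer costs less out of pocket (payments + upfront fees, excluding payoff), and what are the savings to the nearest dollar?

Option 1: at 9.13% the monthly rate is 0.0076083, so the payment is 184,000 × 0.0076083 / (1 − 1.0076083^−120) = $2,343.80.
Option 2: monthly rate = 6.59%/12 = 0.0054917; payment = 184,000 × 0.0054917 / (1 − (1+0.0054917)^−120) = $2,097.72.
Over 36 months: Option 1 costs 36 × $2,343.80 + $1,200.00 = $85,576.80; Option 2 costs 36 × $2,097.72 = $75,517.92.
Option 2 is cheaper by $85,576.80 − $75,517.92 = $10,058.88.

Option 2 by $10,059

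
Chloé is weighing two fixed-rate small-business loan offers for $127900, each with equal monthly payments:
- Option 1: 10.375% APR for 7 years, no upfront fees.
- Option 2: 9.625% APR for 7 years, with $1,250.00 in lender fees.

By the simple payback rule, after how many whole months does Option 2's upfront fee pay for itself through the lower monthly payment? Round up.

26 months

Option 1: monthly rate = 10.375%/12 = 0.0086458; payment = 127,900 × 0.0086458 / (1 − (1+0.0086458)^−84) = $2,148.16.
Option 2: at 9.625% the monthly rate is 0.0080208, so the payment is 127,900 × 0.0080208 / (1 − 1.0080208^−84) = $2,098.59.
Monthly savings = $2,148.16 − $2,098.59 = $49.57.
Break-even = $1,250.00 / $49.57 = 25.22 → 26 months.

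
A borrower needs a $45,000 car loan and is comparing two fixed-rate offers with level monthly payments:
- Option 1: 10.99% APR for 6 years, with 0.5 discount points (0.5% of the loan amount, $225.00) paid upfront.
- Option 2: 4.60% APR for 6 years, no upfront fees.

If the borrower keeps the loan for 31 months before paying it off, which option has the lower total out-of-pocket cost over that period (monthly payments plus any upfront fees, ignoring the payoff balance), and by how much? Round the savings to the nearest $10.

Option 1: at 10.99% the monthly rate is 0.0091583, so the payment is 45,000 × 0.0091583 / (1 − 1.0091583^−72) = $856.30.
Option 2: monthly rate = 4.6%/12 = 0.0038333; payment = 45,000 × 0.0038333 / (1 − (1+0.0038333)^−72) = $716.40.
Over 31 months: Option 1 costs 31 × $856.30 + $225.00 = $26,770.30; Option 2 costs 31 × $716.40 = $22,208.40.
Option 2 is cheaper by $26,770.30 − $22,208.40 = $4,561.90.

Option 2 by $4,560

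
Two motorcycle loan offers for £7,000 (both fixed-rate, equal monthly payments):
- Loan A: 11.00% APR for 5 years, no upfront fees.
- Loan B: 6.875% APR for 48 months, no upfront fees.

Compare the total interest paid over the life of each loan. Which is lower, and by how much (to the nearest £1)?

Loan A: monthly rate = 11%/12 = 0.0091667; payment = 7,000 × 0.0091667 / (1 − (1+0.0091667)^−60) = £152.20.
Total interest on Loan A = 60 × £152.20 − £7,000 = £2,132.00.
Loan B: monthly rate = 6.875%/12 = 0.0057292; payment = 7,000 × 0.0057292 / (1 − (1+0.0057292)^−48) = £167.22.
Total interest on Loan B = 48 × £167.22 − £7,000 = £1,026.56.
Loan B is lower by £1,105.44.

Loan B by £1,105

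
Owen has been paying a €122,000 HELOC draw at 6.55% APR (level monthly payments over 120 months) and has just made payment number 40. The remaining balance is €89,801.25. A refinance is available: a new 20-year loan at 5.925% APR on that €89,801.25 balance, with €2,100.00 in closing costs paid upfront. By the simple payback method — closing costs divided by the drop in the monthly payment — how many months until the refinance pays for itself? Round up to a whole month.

Current payment = 122,000 × 6.55%/12 / (1 − (1+0.0054583)^−120) = €1,388.39.
Refinanced payment = 89,801.25 × 0.0049375 / (1 − (1+0.0049375)^−240) = €639.48.
Monthly savings = €1,388.39 − €639.48 = €748.91.
Break-even = €2,100.00 / €748.91 = 2.80 → 3 months.

3 months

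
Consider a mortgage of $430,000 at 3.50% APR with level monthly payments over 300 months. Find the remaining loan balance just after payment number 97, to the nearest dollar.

$329,434

With monthly rate i = 3.5%/12 = 0.0029167, the balance after k of n payments is P · [(1+i)^n − (1+i)^k] / [(1+i)^n − 1].
(1+0.0029167)^300 = 2.39582211 and (1+0.0029167)^97 = 1.32644825, so the balance is 430,000 × (2.39582211 − 1.32644825) / (2.39582211 − 1) = $329,433.64.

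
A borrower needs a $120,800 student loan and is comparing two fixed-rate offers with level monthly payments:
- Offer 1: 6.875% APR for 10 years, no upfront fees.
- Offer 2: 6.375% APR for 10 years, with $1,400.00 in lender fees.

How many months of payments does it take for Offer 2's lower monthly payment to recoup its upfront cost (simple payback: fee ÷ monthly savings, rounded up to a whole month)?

46 months

Offer 1: at 6.875% the monthly rate is 0.0057292, so the payment is 120,800 × 0.0057292 / (1 − 1.0057292^−120) = $1,394.82.
Offer 2: at 6.375% the monthly rate is 0.0053125, so the payment is 120,800 × 0.0053125 / (1 − 1.0053125^−120) = $1,363.99.
Monthly savings = $1,394.82 − $1,363.99 = $30.83.
Break-even = $1,400.00 / $30.83 = 45.41 → 46 months.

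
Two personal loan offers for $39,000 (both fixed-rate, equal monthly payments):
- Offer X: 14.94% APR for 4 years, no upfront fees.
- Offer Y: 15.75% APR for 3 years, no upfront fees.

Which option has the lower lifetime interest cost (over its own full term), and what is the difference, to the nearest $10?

Offer Y by $2,850

Offer X: at 14.94% the monthly rate is 0.0124500, so the payment is 39,000 × 0.0124500 / (1 − 1.0124500^−48) = $1,084.21.
Total interest on Offer X = 48 × $1,084.21 − $39,000 = $13,042.08.
Offer Y: at 15.75% the monthly rate is 0.0131250, so the payment is 39,000 × 0.0131250 / (1 − 1.0131250^−36) = $1,366.32.
Total interest on Offer Y = 36 × $1,366.32 − $39,000 = $10,187.52.
Offer Y is lower by $2,854.56.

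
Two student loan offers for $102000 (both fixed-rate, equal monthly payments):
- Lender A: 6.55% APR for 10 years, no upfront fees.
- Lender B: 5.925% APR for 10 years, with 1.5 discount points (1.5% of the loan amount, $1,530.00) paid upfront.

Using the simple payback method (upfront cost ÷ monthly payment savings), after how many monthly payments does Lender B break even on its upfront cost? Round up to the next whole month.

48 months

Lender A: at 6.55% the monthly rate is 0.0054583, so the payment is 102,000 × 0.0054583 / (1 − 1.0054583^−120) = $1,160.79.
Lender B: monthly rate = 5.925%/12 = 0.0049375; payment = 102,000 × 0.0049375 / (1 − (1+0.0049375)^−120) = $1,128.57.
Monthly savings = $1,160.79 − $1,128.57 = $32.22.
Break-even = $1,530.00 / $32.22 = 47.49 → 48 months.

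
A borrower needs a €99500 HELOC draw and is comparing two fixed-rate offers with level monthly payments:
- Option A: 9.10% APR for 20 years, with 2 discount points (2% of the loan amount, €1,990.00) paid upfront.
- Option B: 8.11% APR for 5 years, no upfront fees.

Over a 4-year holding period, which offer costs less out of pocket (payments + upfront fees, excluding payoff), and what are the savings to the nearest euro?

Option A: at 9.10% the monthly rate is 0.0075833, so the payment is 99,500 × 0.0075833 / (1 − 1.0075833^−240) = €901.64.
Option B: monthly rate = 8.11%/12 = 0.0067583; payment = 99,500 × 0.0067583 / (1 − (1+0.0067583)^−60) = €2,022.74.
Over 48 months: Option A costs 48 × €901.64 + €1,990.00 = €45,268.72; Option B costs 48 × €2,022.74 = €97,091.52.
Option A is cheaper by €97,091.52 − €45,268.72 = €51,822.80.

Option A by €51,823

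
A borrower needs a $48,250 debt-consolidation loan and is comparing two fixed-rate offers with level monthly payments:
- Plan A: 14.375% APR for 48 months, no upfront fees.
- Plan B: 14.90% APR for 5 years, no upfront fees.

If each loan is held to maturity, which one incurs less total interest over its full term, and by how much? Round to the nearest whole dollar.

Plan A by $4,995

Plan A: monthly rate = 14.375%/12 = 0.0119792; payment = 48,250 × 0.0119792 / (1 − (1+0.0119792)^−48) = $1,327.60.
Total interest on Plan A = 48 × $1,327.60 − $48,250 = $15,474.80.
Plan B: monthly rate = 14.9%/12 = 0.0124167; payment = 48,250 × 0.0124167 / (1 − (1+0.0124167)^−60) = $1,145.33.
Total interest on Plan B = 60 × $1,145.33 − $48,250 = $20,469.80.
Plan A is lower by $4,995.00.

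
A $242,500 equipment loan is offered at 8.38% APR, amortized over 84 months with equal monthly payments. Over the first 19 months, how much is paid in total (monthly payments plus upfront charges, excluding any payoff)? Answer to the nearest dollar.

Monthly rate = 8.38%/12 = 0.0069833; payment = 242,500 × 0.0069833 / (1 − (1+0.0069833)^−84) = $3,825.73.
Total outlay = 19 × $3,825.73 = $72,688.87.

$72,689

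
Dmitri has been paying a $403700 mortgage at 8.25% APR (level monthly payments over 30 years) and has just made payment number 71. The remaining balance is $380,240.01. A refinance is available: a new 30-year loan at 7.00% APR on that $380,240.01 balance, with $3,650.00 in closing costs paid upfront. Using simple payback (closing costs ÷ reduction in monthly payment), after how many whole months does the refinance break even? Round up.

Current payment = 403,700 × 8.25%/12 / (1 − (1+0.0068750)^−360) = $3,032.86.
Refinanced payment = 380,240.01 × 0.0058333 / (1 − (1+0.0058333)^−360) = $2,529.75.
Monthly savings = $3,032.86 − $2,529.75 = $503.11.
Break-even = $3,650.00 / $503.11 = 7.25 → 8 months.

8 months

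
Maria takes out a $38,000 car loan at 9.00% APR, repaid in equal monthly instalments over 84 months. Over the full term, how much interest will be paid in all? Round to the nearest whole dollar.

$13,356

At 9.00% the monthly rate is 0.0075000, so the payment is 38,000 × 0.0075000 / (1 − 1.0075000^−84) = $611.38.
Total paid = 84 × $611.38 = $51,355.92; interest = $51,355.92 − $38,000 = $13,355.92.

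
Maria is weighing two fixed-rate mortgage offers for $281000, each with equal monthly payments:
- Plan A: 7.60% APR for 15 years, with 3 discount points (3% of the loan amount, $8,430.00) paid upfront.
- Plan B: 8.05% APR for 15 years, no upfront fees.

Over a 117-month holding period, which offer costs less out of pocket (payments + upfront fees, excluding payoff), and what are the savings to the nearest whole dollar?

Plan A: monthly rate = 7.6%/12 = 0.0063333; payment = 281,000 × 0.0063333 / (1 − (1+0.0063333)^−180) = $2,620.90.
Plan B: at 8.05% the monthly rate is 0.0067083, so the payment is 281,000 × 0.0067083 / (1 − 1.0067083^−180) = $2,693.50.
Over 117 months: Plan A costs 117 × $2,620.90 + $8,430.00 = $315,075.30; Plan B costs 117 × $2,693.50 = $315,139.50.
Plan A is cheaper by $315,139.50 − $315,075.30 = $64.20.

Plan A by $64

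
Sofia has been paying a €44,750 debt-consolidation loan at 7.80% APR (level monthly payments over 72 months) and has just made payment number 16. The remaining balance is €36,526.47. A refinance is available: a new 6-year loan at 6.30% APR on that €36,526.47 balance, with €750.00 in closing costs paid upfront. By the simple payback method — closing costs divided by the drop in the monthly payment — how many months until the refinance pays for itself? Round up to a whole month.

5 months

Current payment = 44,750 × 7.8%/12 / (1 − (1+0.0065000)^−72) = €780.25.
Refinanced payment = 36,526.47 × 0.0052500 / (1 − (1+0.0052500)^−72) = €610.54.
Monthly savings = €780.25 − €610.54 = €169.71.
Break-even = €750.00 / €169.71 = 4.42 → 5 months.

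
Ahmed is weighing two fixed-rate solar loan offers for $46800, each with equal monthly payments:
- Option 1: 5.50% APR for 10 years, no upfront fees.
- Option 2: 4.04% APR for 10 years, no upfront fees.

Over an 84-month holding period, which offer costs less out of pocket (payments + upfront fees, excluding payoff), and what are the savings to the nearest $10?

Option 1: monthly rate = 5.5%/12 = 0.0045833; payment = 46,800 × 0.0045833 / (1 − (1+0.0045833)^−120) = $507.90.
Option 2: monthly rate = 4.04%/12 = 0.0033667; payment = 46,800 × 0.0033667 / (1 − (1+0.0033667)^−120) = $474.72.
Over 84 months: Option 1 costs 84 × $507.90 = $42,663.60; Option 2 costs 84 × $474.72 = $39,876.48.
Option 2 is cheaper by $42,663.60 − $39,876.48 = $2,787.12.

Option 2 by $2,790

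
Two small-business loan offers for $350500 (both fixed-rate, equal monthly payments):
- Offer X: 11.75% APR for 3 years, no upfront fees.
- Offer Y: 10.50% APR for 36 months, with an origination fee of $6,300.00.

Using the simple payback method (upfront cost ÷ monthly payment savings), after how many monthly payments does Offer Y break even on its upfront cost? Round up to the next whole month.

31 months

Offer X: at 11.75% the monthly rate is 0.0097917, so the payment is 350,500 × 0.0097917 / (1 − 1.0097917^−36) = $11,599.81.
Offer Y: monthly rate = 10.5%/12 = 0.0087500; payment = 350,500 × 0.0087500 / (1 − (1+0.0087500)^−36) = $11,392.11.
Monthly savings = $11,599.81 − $11,392.11 = $207.70.
Break-even = $6,300.00 / $207.70 = 30.33 → 31 months.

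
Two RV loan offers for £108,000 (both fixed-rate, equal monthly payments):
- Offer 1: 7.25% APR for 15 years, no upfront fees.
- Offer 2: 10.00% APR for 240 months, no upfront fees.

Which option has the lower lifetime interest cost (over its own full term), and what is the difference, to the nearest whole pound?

Offer 1: monthly rate = 7.25%/12 = 0.0060417; payment = 108,000 × 0.0060417 / (1 − (1+0.0060417)^−180) = £985.89.
Total interest on Offer 1 = 180 × £985.89 − £108,000 = £69,460.20.
Offer 2: at 10.00% the monthly rate is 0.0083333, so the payment is 108,000 × 0.0083333 / (1 − 1.0083333^−240) = £1,042.22.
Total interest on Offer 2 = 240 × £1,042.22 − £108,000 = £142,132.80.
Offer 1 is lower by £72,672.60.

Offer 1 by £72,673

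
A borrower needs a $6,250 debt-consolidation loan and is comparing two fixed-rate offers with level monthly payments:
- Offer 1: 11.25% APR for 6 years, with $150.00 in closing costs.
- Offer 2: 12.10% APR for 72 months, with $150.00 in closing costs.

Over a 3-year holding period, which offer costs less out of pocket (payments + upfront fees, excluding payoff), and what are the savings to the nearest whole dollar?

Offer 1 by $99

Offer 1: monthly rate = 11.25%/12 = 0.0093750; payment = 6,250 × 0.0093750 / (1 − (1+0.0093750)^−72) = $119.76.
Offer 2: at 12.10% the monthly rate is 0.0100833, so the payment is 6,250 × 0.0100833 / (1 − 1.0100833^−72) = $122.51.
Over 36 months: Offer 1 costs 36 × $119.76 + $150.00 = $4,461.36; Offer 2 costs 36 × $122.51 + $150.00 = $4,560.36.
Offer 1 is cheaper by $4,560.36 − $4,461.36 = $99.00.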